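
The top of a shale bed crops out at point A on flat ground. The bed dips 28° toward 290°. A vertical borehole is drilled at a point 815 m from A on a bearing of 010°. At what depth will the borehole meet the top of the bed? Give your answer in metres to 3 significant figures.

The hole lies 80° from the dip direction, so the down-dip offset is 815 × cos 80° = 141.52 m.
Depth = down-dip offset × tan(dip) = 141.52 × tan 28° = 141.52 × 0.5317
Depth = 75.25 m

75.2 m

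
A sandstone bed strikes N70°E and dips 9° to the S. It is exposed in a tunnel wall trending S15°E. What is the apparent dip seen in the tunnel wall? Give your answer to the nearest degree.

The section lies 85° from the strike.
tan α = tan 9° × sin 85° = 0.1584 × 0.9962 = 0.1578
α = arctan(0.1578) = 8.97°

9°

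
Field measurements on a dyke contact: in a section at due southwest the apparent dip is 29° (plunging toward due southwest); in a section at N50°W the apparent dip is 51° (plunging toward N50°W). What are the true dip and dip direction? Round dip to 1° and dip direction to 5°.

Each apparent-dip line lies in the plane. As unit vectors (x east, y north, z up), v₁ plunges 29°→due southwest and v₂ plunges 51°→N50°W.
n = v₁ × v₂ = (-0.677, 0.247, 0.548) (taken with n_z > 0).
True dip = arccos(n_z / |n|) = arccos(0.6057) = 52.7°.
Dip direction = atan2(-0.677, 0.247) = 290° (azimuth of n's horizontal projection).

true dip 53°, dip direction 290°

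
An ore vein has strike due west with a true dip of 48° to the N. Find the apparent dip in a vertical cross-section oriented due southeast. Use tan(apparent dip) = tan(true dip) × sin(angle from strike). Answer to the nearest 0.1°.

The section lies 45° from the strike.
tan(apparent dip) = tan 48° · sin 45° = 0.7853
apparent dip = arctan 0.7853 = 38.14°

38.1°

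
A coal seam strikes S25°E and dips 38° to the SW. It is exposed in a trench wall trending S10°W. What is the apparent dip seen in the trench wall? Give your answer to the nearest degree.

The strike is S25°E and the section trends S10°W; the acute angle between them is β = 35°.
tan α = tan 38° × sin 35° = 0.7813 × 0.5736 = 0.4481
apparent dip = arctan 0.4481 = 24.14°

24°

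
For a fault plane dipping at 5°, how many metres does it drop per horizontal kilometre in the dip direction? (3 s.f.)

drop per km = 1000 × tan 5° = 1000 × 0.0875

87.5 m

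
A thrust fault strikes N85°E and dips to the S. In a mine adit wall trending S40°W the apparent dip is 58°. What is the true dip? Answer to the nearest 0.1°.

66.2°

The section is 45° from the strike.
tan(true dip) = tan 58° / sin 45° = 2.2632
true dip = arctan 2.2632 = 66.16°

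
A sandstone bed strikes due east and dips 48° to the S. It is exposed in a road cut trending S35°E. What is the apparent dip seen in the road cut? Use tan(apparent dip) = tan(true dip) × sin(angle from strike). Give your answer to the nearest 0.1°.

42.3°

The strike is due east and the section trends S35°E; the acute angle between them is β = 55°.
tan(apparent dip) = tan 48° · sin 55° = 0.9098
apparent dip = arctan 0.9098 = 42.29°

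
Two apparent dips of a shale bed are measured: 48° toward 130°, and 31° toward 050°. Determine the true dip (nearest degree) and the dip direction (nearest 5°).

true dip 50°, dip direction 110°

Represent each trace as a vector plunging at its apparent dip toward its trend (east-north-up frame): v₁ = (0.513, -0.430, -0.743), v₂ = (0.657, 0.551, -0.515).
n = v₁ × v₂ = (0.631, -0.224, 0.565) (taken with n_z > 0).
True dip = arccos(n_z / |n|) = arccos(0.6448) = 49.8°.
Dip direction = azimuth of (n_x, n_y) = atan2(0.631, -0.224) = 110°.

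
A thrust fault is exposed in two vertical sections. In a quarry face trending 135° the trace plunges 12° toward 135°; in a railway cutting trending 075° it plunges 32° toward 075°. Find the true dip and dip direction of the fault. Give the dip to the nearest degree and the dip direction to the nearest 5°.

The two traces are lines in the plane: v₁ = (sin 135°·cos 12°, cos 135°·cos 12°, −sin 12°), v₂ = (sin 75°·cos 32°, cos 75°·cos 32°, −sin 32°).
n = v₁ × v₂ = (0.412, 0.196, 0.718) (taken with n_z > 0).
True dip = arccos(n_z / |n|) = arccos(0.8440) = 32.4°.
The horizontal component of n points toward azimuth atan2(n_x, n_y) = 65°, the dip direction.

true dip 32°, dip direction 065°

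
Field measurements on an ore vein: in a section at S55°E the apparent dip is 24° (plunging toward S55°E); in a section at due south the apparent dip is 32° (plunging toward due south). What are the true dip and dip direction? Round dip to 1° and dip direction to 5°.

Represent each trace as a vector plunging at its apparent dip toward its trend (east-north-up frame): v₁ = (0.748, -0.524, -0.407), v₂ = (0.000, -0.848, -0.530).
n = v₁ × v₂ = (0.067, -0.397, 0.635) (taken with n_z > 0).
tan δ = √(n_x²+n_y²)/n_z = 0.402/0.635, so δ = 32.4°.
The horizontal component of n points toward azimuth atan2(n_x, n_y) = 170°, the dip direction.

true dip 32°, dip direction 170°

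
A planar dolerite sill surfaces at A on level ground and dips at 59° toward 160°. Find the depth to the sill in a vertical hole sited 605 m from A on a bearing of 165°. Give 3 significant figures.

The hole lies 5° from the dip direction, so the down-dip offset is 605 × cos 5° = 602.70 m.
Depth = down-dip offset × tan(dip) = 602.70 × tan 59° = 602.70 × 1.6643
Depth = 1003.06 m

1000 m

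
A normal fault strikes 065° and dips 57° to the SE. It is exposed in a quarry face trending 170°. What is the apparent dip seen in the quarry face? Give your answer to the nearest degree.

56°

Angle between strike (065°) and section (170°): β = 75°.
tan α = tan 57° × sin 75° = 1.5399 × 0.9659 = 1.4874
α = arctan(1.4874) = 56.09°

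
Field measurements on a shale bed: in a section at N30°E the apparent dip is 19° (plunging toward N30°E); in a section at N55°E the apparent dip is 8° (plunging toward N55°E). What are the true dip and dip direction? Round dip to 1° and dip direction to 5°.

true dip 28°, dip direction 340°

Represent each trace as a vector plunging at its apparent dip toward its trend (east-north-up frame): v₁ = (0.473, 0.819, -0.326), v₂ = (0.811, 0.568, -0.139).
The plane normal is n = v₁ × v₂ ∝ (-0.071, 0.198, 0.396).
tan δ = √(n_x²+n_y²)/n_z = 0.211/0.396, so δ = 28.0°.
Dip direction = azimuth of (n_x, n_y) = atan2(-0.071, 0.198) = 340°.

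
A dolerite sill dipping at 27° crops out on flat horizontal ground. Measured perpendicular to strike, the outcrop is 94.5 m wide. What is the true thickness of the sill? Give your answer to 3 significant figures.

True thickness t = w · sin(dip) = 94.5 × sin 27°
t = 94.5 × 0.4540 = 42.902 m

42.9 m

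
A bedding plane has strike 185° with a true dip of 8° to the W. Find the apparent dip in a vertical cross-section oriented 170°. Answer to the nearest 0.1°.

2.1°

The strike is 185° and the section trends 170°; the acute angle between them is β = 15°.
tan(apparent dip) = tan 8° · sin 15° = 0.0364
apparent dip = arctan 0.0364 = 2.08°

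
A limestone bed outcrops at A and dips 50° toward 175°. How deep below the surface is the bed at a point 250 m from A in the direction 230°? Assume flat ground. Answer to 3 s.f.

The hole lies 55° from the dip direction, so the down-dip offset is 250 × cos 55° = 143.39 m.
Depth = down-dip offset × tan(dip) = 143.39 × tan 50° = 143.39 × 1.1918
Depth = 170.89 m

171 m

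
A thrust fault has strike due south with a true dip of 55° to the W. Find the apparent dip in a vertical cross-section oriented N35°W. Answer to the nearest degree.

39°

Angle between strike (due south) and section (N35°W): β = 35°.
tan α = tan 55° × sin 35° = 1.4281 × 0.5736 = 0.8192
apparent dip = arctan 0.8192 = 39.32°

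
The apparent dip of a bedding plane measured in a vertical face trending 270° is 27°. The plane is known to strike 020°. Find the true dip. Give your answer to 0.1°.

28.5°

The section is 70° from the strike.
tan(true dip) = tan 27° / sin 70° = 0.5422
δ = arctan(0.5422) = 28.47°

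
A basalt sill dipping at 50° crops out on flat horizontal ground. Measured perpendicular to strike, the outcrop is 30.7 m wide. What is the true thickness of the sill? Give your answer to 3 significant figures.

23.5 m

True thickness t = w · sin(dip) = 30.7 × sin 50°
t = 30.7 × 0.7660 = 23.518 m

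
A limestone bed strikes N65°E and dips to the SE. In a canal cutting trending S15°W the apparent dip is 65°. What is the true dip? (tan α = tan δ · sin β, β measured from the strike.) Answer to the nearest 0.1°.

β = acute angle between strike N65°E and section S15°W = 50°.
tan δ = tan α / sin β = tan 65° / sin 50° = 2.1445 / 0.7660 = 2.7995
δ = arctan(2.7995) = 70.34°

70.3°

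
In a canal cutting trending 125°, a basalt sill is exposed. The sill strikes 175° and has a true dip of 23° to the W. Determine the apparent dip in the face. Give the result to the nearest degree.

The strike is 175° and the section trends 125°; the acute angle between them is β = 50°.
tan α = tan 23° × sin 50° = 0.4245 × 0.7660 = 0.3252
α = arctan(0.3252) = 18.01°

18°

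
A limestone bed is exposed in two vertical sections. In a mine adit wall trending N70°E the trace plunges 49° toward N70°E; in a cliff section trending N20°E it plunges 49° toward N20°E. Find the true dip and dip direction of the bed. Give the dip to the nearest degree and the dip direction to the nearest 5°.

true dip 52°, dip direction 045°

Each apparent-dip line lies in the plane. As unit vectors (x east, y north, z up), v₁ plunges 49°→N70°E and v₂ plunges 49°→N20°E.
The plane normal is n = v₁ × v₂ ∝ (0.296, 0.296, 0.330).
Dip δ = arctan(|n_h|/n_z) = arctan(0.419/0.330) = 51.8°.
Dip direction = atan2(0.296, 0.296) = 45° (azimuth of n's horizontal projection).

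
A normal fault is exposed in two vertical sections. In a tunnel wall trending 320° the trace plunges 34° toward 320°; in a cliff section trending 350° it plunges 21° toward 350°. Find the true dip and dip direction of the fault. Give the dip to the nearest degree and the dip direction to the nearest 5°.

true dip 38°, dip direction 290°

Represent each trace as a vector plunging at its apparent dip toward its trend (east-north-up frame): v₁ = (-0.533, 0.635, -0.559), v₂ = (-0.162, 0.919, -0.358).
Cross product v₁ × v₂ gives the pole to the plane: n ∝ (-0.287, 0.100, 0.387).
Dip δ = arctan(|n_h|/n_z) = arctan(0.304/0.387) = 38.1°.
The horizontal component of n points toward azimuth atan2(n_x, n_y) = 289°, the dip direction.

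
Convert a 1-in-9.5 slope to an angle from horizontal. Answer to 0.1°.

tan θ = 1/9.5 = 0.1053
θ = arctan(0.1053) = 6.01°

6.0°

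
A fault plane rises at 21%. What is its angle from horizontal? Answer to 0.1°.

11.9°

tan θ = 21/100 = 0.2100
θ = arctan(0.2100) = 11.86°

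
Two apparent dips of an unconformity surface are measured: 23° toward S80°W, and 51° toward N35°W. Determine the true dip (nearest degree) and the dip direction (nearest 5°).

Represent each trace as a vector plunging at its apparent dip toward its trend (east-north-up frame): v₁ = (-0.907, -0.160, -0.391), v₂ = (-0.361, 0.516, -0.777).
The plane normal is n = v₁ × v₂ ∝ (-0.326, 0.563, 0.525).
Dip δ = arctan(|n_h|/n_z) = arctan(0.651/0.525) = 51.1°.
Dip direction = azimuth of (n_x, n_y) = atan2(-0.326, 0.563) = 330°.

true dip 51°, dip direction 330°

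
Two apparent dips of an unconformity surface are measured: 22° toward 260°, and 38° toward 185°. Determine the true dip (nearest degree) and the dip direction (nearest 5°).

Each apparent-dip line lies in the plane. As unit vectors (x east, y north, z up), v₁ plunges 22°→260° and v₂ plunges 38°→185°.
Cross product v₁ × v₂ gives the pole to the plane: n ∝ (-0.195, -0.536, 0.706).
tan δ = √(n_x²+n_y²)/n_z = 0.571/0.706, so δ = 39.0°.
Dip direction = atan2(-0.195, -0.536) = 200° (azimuth of n's horizontal projection).

true dip 39°, dip direction 200°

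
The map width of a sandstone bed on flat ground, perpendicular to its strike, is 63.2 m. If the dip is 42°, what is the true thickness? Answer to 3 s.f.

True thickness t = w · sin(dip) = 63.2 × sin 42°
t = 63.2 × 0.6691 = 42.289 m

42.3 m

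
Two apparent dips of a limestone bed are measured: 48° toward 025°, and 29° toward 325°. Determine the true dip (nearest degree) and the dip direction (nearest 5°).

The two traces are lines in the plane: v₁ = (sin 25°·cos 48°, cos 25°·cos 48°, −sin 48°), v₂ = (sin 325°·cos 29°, cos 325°·cos 29°, −sin 29°).
n = v₁ × v₂ = (0.238, 0.510, 0.507) (taken with n_z > 0).
True dip = arccos(n_z / |n|) = arccos(0.6691) = 48.0°.
The horizontal component of n points toward azimuth atan2(n_x, n_y) = 25°, the dip direction.

true dip 48°, dip direction 025°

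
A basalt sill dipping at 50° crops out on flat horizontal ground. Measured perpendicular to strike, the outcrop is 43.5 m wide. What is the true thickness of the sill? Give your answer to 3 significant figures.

True thickness t = w · sin(dip) = 43.5 × sin 50°
t = 43.5 × 0.7660 = 33.323 m

33.3 m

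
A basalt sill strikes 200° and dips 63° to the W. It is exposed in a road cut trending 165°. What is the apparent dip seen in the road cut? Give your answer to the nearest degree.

48°

The section lies 35° from the strike.
tan(apparent dip) = tan 63° · sin 35° = 1.1257
apparent dip = arctan 1.1257 = 48.38°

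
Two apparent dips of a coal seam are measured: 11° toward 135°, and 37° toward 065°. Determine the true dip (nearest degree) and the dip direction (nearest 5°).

Represent each trace as a vector plunging at its apparent dip toward its trend (east-north-up frame): v₁ = (0.694, -0.694, -0.191), v₂ = (0.724, 0.338, -0.602).
The plane normal is n = v₁ × v₂ ∝ (0.482, 0.280, 0.737).
Dip δ = arctan(|n_h|/n_z) = arctan(0.557/0.737) = 37.1°.
The horizontal component of n points toward azimuth atan2(n_x, n_y) = 60°, the dip direction.

true dip 37°, dip direction 060°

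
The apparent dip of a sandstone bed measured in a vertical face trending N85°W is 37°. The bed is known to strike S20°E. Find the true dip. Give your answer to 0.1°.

39.7°

The section is 65° from the strike.
tan(true dip) = tan 37° / sin 65° = 0.8315
true dip = arctan 0.8315 = 39.74°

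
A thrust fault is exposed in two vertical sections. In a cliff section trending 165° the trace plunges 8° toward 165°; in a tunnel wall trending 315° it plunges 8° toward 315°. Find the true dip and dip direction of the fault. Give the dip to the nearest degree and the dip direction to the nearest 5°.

Each apparent-dip line lies in the plane. As unit vectors (x east, y north, z up), v₁ plunges 8°→165° and v₂ plunges 8°→315°.
The plane normal is n = v₁ × v₂ ∝ (-0.231, -0.133, 0.490).
True dip = arccos(n_z / |n|) = arccos(0.8788) = 28.5°.
Dip direction = azimuth of (n_x, n_y) = atan2(-0.231, -0.133) = 240°.

true dip 29°, dip direction 240°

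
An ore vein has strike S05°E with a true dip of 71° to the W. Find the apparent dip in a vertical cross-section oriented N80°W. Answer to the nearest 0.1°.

70.4°

The strike is S05°E and the section trends N80°W; the acute angle between them is β = 75°.
tan α = tan 71° × sin 75° = 2.9042 × 0.9659 = 2.8053
α = arctan(2.8053) = 70.38°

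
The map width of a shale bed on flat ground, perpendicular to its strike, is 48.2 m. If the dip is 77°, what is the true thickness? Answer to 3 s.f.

True thickness t = w · sin(dip) = 48.2 × sin 77°
t = 48.2 × 0.9744 = 46.965 m

47.0 m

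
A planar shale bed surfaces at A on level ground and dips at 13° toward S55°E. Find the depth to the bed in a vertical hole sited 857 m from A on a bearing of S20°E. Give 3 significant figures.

The hole lies 35° from the dip direction, so the down-dip offset is 857 × cos 35° = 702.01 m.
Depth = down-dip offset × tan(dip) = 702.01 × tan 13° = 702.01 × 0.2309
Depth = 162.07 m

162 m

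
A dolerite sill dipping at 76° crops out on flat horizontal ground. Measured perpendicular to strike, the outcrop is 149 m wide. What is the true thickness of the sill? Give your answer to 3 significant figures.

145 m

True thickness t = w · sin(dip) = 149 × sin 76°
t = 149 × 0.9703 = 144.574 m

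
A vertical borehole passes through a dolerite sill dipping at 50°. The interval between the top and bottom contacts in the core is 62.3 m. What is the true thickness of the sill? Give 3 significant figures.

40.0 m

True thickness t = h · cos(dip) = 62.3 × cos 50°
t = 62.3 × 0.6428 = 40.046 m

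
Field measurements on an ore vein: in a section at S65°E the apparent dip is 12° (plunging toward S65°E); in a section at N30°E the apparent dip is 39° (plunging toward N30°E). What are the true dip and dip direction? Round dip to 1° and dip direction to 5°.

true dip 39°, dip direction 040°

Each apparent-dip line lies in the plane. As unit vectors (x east, y north, z up), v₁ plunges 12°→S65°E and v₂ plunges 39°→N30°E.
n = v₁ × v₂ = (0.400, 0.477, 0.757) (taken with n_z > 0).
Dip δ = arctan(|n_h|/n_z) = arctan(0.623/0.757) = 39.4°.
Dip direction = atan2(0.400, 0.477) = 40° (azimuth of n's horizontal projection).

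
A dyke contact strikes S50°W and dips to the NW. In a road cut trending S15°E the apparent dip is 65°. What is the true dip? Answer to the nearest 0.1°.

67.1°

The section is 65° from the strike.
tan δ = tan α / sin β = tan 65° / sin 65° = 2.1445 / 0.9063 = 2.3662
true dip = arctan 2.3662 = 67.09°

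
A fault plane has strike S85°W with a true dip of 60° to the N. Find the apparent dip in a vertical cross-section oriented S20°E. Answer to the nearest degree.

The section lies 75° from the strike.
tan(apparent dip) = tan 60° · sin 75° = 1.6730
apparent dip = arctan 1.6730 = 59.13°

59°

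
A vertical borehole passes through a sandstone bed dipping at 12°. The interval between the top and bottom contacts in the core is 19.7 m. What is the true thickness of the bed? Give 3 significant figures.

19.3 m

True thickness t = h · cos(dip) = 19.7 × cos 12°
t = 19.7 × 0.9781 = 19.270 m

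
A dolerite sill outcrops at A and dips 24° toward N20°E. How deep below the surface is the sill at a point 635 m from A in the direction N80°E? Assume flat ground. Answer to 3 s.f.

141 m

The hole lies 60° from the dip direction, so the down-dip offset is 635 × cos 60° = 317.50 m.
Depth = down-dip offset × tan(dip) = 317.50 × tan 24° = 317.50 × 0.4452
Depth = 141.36 m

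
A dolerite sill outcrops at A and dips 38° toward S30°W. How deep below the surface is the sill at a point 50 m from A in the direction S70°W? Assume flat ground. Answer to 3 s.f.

29.9 m

The hole lies 40° from the dip direction, so the down-dip offset is 50 × cos 40° = 38.30 m.
Depth = down-dip offset × tan(dip) = 38.30 × tan 38° = 38.30 × 0.7813
Depth = 29.92 m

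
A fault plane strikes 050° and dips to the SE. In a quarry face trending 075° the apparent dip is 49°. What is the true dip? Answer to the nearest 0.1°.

69.8°

β = acute angle between strike 050° and section 075° = 25°.
tan δ = tan α / sin β = tan 49° / sin 25° = 1.1504 / 0.4226 = 2.7220
true dip = arctan 2.7220 = 69.83°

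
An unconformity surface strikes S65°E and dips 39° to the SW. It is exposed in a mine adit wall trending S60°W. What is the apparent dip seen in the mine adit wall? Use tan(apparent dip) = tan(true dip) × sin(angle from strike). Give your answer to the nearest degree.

Angle between strike (S65°E) and section (S60°W): β = 55°.
tan(apparent dip) = tan 39° · sin 55° = 0.6633
apparent dip = arctan 0.6633 = 33.56°

34°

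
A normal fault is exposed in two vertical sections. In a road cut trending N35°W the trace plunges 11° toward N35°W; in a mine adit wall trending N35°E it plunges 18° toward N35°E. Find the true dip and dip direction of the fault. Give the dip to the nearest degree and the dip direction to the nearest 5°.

true dip 19°, dip direction 020°

The two traces are lines in the plane: v₁ = (sin 325°·cos 11°, cos 325°·cos 11°, −sin 11°), v₂ = (sin 35°·cos 18°, cos 35°·cos 18°, −sin 18°).
n = v₁ × v₂ = (0.100, 0.278, 0.877) (taken with n_z > 0).
Dip δ = arctan(|n_h|/n_z) = arctan(0.295/0.877) = 18.6°.
The horizontal component of n points toward azimuth atan2(n_x, n_y) = 20°, the dip direction.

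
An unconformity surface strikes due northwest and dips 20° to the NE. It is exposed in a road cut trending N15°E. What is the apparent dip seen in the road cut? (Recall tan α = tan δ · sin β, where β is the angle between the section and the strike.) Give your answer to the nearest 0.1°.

The strike is due northwest and the section trends N15°E; the acute angle between them is β = 60°.
tan(apparent dip) = tan 20° · sin 60° = 0.3152
apparent dip = arctan 0.3152 = 17.50°

17.5°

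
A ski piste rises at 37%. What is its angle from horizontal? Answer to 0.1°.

20.3°

tan θ = 37/100 = 0.3700
θ = arctan(0.3700) = 20.30°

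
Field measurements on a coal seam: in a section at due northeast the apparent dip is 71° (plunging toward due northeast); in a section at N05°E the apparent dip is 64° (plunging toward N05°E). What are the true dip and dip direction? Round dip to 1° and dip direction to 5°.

Represent each trace as a vector plunging at its apparent dip toward its trend (east-north-up frame): v₁ = (0.230, 0.230, -0.946), v₂ = (0.038, 0.437, -0.899).
Cross product v₁ × v₂ gives the pole to the plane: n ∝ (0.206, 0.171, 0.092).
True dip = arccos(n_z / |n|) = arccos(0.3243) = 71.1°.
The horizontal component of n points toward azimuth atan2(n_x, n_y) = 50°, the dip direction.

true dip 71°, dip direction 050°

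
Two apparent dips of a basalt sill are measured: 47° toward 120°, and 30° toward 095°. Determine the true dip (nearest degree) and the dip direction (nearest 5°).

The two traces are lines in the plane: v₁ = (sin 120°·cos 47°, cos 120°·cos 47°, −sin 47°), v₂ = (sin 95°·cos 30°, cos 95°·cos 30°, −sin 30°).
The plane normal is n = v₁ × v₂ ∝ (0.115, -0.336, 0.250).
True dip = arccos(n_z / |n|) = arccos(0.5753) = 54.9°.
Dip direction = atan2(0.115, -0.336) = 161° (azimuth of n's horizontal projection).

true dip 55°, dip direction 160°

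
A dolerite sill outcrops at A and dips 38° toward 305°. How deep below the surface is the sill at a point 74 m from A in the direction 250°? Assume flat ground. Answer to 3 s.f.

33.2 m

The hole lies 55° from the dip direction, so the down-dip offset is 74 × cos 55° = 42.44 m.
Depth = down-dip offset × tan(dip) = 42.44 × tan 38° = 42.44 × 0.7813
Depth = 33.16 m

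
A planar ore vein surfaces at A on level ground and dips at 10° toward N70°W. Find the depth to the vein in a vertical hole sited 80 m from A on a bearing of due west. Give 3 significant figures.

13.3 m

The hole lies 20° from the dip direction, so the down-dip offset is 80 × cos 20° = 75.18 m.
Depth = down-dip offset × tan(dip) = 75.18 × tan 10° = 75.18 × 0.1763
Depth = 13.26 m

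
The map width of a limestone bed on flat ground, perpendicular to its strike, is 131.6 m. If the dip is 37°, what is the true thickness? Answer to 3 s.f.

79.2 m

True thickness t = w · sin(dip) = 131.6 × sin 37°
t = 131.6 × 0.6018 = 79.199 m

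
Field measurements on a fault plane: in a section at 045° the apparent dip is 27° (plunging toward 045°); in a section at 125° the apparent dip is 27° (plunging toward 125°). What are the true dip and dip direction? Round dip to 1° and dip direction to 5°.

true dip 34°, dip direction 085°

Each apparent-dip line lies in the plane. As unit vectors (x east, y north, z up), v₁ plunges 27°→045° and v₂ plunges 27°→125°.
Cross product v₁ × v₂ gives the pole to the plane: n ∝ (0.518, 0.045, 0.782).
Dip δ = arctan(|n_h|/n_z) = arctan(0.520/0.782) = 33.6°.
Dip direction = atan2(0.518, 0.045) = 85° (azimuth of n's horizontal projection).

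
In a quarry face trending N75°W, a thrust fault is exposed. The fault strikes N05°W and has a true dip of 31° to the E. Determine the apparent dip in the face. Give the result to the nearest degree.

29°

The section lies 70° from the strike.
tan(apparent dip) = tan 31° · sin 70° = 0.5646
apparent dip = arctan 0.5646 = 29.45°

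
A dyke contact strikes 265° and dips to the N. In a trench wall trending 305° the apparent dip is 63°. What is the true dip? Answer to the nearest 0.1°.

71.9°

The section is 40° from the strike.
tan δ = tan α / sin β = tan 63° / sin 40° = 1.9626 / 0.6428 = 3.0533
true dip = arctan 3.0533 = 71.87°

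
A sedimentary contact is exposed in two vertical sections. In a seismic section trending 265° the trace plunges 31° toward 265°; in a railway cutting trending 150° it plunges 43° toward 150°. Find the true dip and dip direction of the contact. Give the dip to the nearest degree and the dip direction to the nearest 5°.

Represent each trace as a vector plunging at its apparent dip toward its trend (east-north-up frame): v₁ = (-0.854, -0.075, -0.515), v₂ = (0.366, -0.633, -0.682).
The plane normal is n = v₁ × v₂ ∝ (-0.275, -0.771, 0.568).
Dip δ = arctan(|n_h|/n_z) = arctan(0.818/0.568) = 55.2°.
Dip direction = azimuth of (n_x, n_y) = atan2(-0.275, -0.771) = 200°.

true dip 55°, dip direction 200°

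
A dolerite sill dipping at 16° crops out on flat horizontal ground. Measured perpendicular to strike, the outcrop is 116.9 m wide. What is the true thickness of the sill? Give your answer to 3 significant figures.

True thickness t = w · sin(dip) = 116.9 × sin 16°
t = 116.9 × 0.2756 = 32.222 m

32.2 m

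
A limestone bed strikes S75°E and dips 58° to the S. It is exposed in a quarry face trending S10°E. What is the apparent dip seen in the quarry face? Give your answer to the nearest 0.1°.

55.4°

The strike is S75°E and the section trends S10°E; the acute angle between them is β = 65°.
tan α = tan 58° × sin 65° = 1.6003 × 0.9063 = 1.4504
α = arctan(1.4504) = 55.42°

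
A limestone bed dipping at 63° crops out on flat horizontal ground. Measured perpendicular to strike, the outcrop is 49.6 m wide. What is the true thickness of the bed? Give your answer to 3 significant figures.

44.2 m

True thickness t = w · sin(dip) = 49.6 × sin 63°
t = 49.6 × 0.8910 = 44.194 m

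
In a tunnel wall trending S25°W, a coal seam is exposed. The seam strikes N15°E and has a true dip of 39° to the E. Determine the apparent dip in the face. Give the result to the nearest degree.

8°

The strike is N15°E and the section trends S25°W; the acute angle between them is β = 10°.
tan(apparent dip) = tan 39° · sin 10° = 0.1406
α = arctan(0.1406) = 8.00°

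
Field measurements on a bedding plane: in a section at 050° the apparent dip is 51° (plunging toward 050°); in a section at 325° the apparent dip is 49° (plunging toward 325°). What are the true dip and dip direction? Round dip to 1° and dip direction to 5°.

true dip 58°, dip direction 010°

The two traces are lines in the plane: v₁ = (sin 50°·cos 51°, cos 50°·cos 51°, −sin 51°), v₂ = (sin 325°·cos 49°, cos 325°·cos 49°, −sin 49°).
The plane normal is n = v₁ × v₂ ∝ (0.112, 0.656, 0.411).
True dip = arccos(n_z / |n|) = arccos(0.5255) = 58.3°.
Dip direction = azimuth of (n_x, n_y) = atan2(0.112, 0.656) = 10°.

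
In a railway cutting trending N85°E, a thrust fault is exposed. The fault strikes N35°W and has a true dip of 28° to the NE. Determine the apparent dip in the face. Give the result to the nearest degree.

Angle between strike (N35°W) and section (N85°E): β = 60°.
tan(apparent dip) = tan 28° · sin 60° = 0.4605
apparent dip = arctan 0.4605 = 24.72°

25°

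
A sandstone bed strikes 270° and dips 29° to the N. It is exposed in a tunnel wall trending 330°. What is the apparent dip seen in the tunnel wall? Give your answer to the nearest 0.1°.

25.6°

The section lies 60° from the strike.
tan(apparent dip) = tan 29° · sin 60° = 0.4800
apparent dip = arctan 0.4800 = 25.64°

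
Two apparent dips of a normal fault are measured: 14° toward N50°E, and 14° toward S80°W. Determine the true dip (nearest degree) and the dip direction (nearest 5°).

true dip 44°, dip direction 335°

Represent each trace as a vector plunging at its apparent dip toward its trend (east-north-up frame): v₁ = (0.743, 0.624, -0.242), v₂ = (-0.956, -0.168, -0.242).
The plane normal is n = v₁ × v₂ ∝ (-0.192, 0.411, 0.471).
tan δ = √(n_x²+n_y²)/n_z = 0.453/0.471, so δ = 43.9°.
Dip direction = azimuth of (n_x, n_y) = atan2(-0.192, 0.411) = 335°.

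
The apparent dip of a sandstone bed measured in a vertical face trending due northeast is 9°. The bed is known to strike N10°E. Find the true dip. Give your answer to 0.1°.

15.4°

The section is 35° from the strike.
tan(true dip) = tan 9° / sin 35° = 0.2761
δ = arctan(0.2761) = 15.44°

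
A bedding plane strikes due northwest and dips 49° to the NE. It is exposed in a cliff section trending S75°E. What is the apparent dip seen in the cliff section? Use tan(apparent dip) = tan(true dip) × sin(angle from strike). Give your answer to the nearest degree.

30°

The section lies 30° from the strike.
tan(apparent dip) = tan 49° · sin 30° = 0.5752
α = arctan(0.5752) = 29.91°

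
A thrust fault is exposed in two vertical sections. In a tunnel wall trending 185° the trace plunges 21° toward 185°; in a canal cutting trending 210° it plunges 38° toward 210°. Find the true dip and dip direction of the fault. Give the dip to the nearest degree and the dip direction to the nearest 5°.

true dip 48°, dip direction 255°

The two traces are lines in the plane: v₁ = (sin 185°·cos 21°, cos 185°·cos 21°, −sin 21°), v₂ = (sin 210°·cos 38°, cos 210°·cos 38°, −sin 38°).
Cross product v₁ × v₂ gives the pole to the plane: n ∝ (-0.328, -0.091, 0.311).
tan δ = √(n_x²+n_y²)/n_z = 0.340/0.311, so δ = 47.6°.
Dip direction = azimuth of (n_x, n_y) = atan2(-0.328, -0.091) = 254°.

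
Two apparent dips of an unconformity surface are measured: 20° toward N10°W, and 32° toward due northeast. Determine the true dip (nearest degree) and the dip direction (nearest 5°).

true dip 32°, dip direction 045°

Each apparent-dip line lies in the plane. As unit vectors (x east, y north, z up), v₁ plunges 20°→N10°W and v₂ plunges 32°→due northeast.
The plane normal is n = v₁ × v₂ ∝ (0.285, 0.292, 0.653).
tan δ = √(n_x²+n_y²)/n_z = 0.408/0.653, so δ = 32.0°.
Dip direction = azimuth of (n_x, n_y) = atan2(0.285, 0.292) = 44°.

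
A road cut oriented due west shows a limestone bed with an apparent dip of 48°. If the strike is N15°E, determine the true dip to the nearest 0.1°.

β = acute angle between strike N15°E and section due west = 75°.
tan δ = tan α / sin β = tan 48° / sin 75° = 1.1106 / 0.9659 = 1.1498
δ = arctan(1.1498) = 48.99°

49.0°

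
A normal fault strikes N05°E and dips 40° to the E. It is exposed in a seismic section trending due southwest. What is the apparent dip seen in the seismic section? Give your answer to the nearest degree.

The section lies 40° from the strike.
tan(apparent dip) = tan 40° · sin 40° = 0.5394
α = arctan(0.5394) = 28.34°

28°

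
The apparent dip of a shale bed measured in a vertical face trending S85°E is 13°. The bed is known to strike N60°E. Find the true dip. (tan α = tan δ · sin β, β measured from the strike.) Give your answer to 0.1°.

The section is 35° from the strike.
tan(true dip) = tan 13° / sin 35° = 0.4025
δ = arctan(0.4025) = 21.93°

21.9°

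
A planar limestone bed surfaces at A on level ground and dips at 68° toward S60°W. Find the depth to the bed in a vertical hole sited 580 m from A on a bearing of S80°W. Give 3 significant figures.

1350 m

The hole lies 20° from the dip direction, so the down-dip offset is 580 × cos 20° = 545.02 m.
Depth = down-dip offset × tan(dip) = 545.02 × tan 68° = 545.02 × 2.4751
Depth = 1348.98 m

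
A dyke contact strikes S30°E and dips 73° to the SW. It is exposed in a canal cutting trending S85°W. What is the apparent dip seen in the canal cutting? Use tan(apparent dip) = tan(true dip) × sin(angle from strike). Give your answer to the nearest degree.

The strike is S30°E and the section trends S85°W; the acute angle between them is β = 65°.
tan α = tan 73° × sin 65° = 3.2709 × 0.9063 = 2.9644
α = arctan(2.9644) = 71.36°

71°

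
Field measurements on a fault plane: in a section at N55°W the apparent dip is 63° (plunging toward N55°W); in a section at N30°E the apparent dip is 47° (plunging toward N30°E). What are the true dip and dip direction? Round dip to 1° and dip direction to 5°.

true dip 65°, dip direction 330°

Represent each trace as a vector plunging at its apparent dip toward its trend (east-north-up frame): v₁ = (-0.372, 0.260, -0.891), v₂ = (0.341, 0.591, -0.731).
The plane normal is n = v₁ × v₂ ∝ (-0.336, 0.576, 0.308).
Dip δ = arctan(|n_h|/n_z) = arctan(0.667/0.308) = 65.2°.
Dip direction = azimuth of (n_x, n_y) = atan2(-0.336, 0.576) = 330°.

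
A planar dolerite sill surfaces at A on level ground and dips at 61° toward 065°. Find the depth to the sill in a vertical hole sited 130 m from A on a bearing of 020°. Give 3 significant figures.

166 m

The hole lies 45° from the dip direction, so the down-dip offset is 130 × cos 45° = 91.92 m.
Depth = down-dip offset × tan(dip) = 91.92 × tan 61° = 91.92 × 1.8040
Depth = 165.84 m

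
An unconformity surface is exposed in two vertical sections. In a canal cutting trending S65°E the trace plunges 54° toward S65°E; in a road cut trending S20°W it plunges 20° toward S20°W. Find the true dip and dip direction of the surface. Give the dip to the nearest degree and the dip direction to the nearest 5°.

Represent each trace as a vector plunging at its apparent dip toward its trend (east-north-up frame): v₁ = (0.533, -0.248, -0.809), v₂ = (-0.321, -0.883, -0.342).
Cross product v₁ × v₂ gives the pole to the plane: n ∝ (0.629, -0.442, 0.550).
True dip = arccos(n_z / |n|) = arccos(0.5818) = 54.4°.
The horizontal component of n points toward azimuth atan2(n_x, n_y) = 125°, the dip direction.

true dip 54°, dip direction 125°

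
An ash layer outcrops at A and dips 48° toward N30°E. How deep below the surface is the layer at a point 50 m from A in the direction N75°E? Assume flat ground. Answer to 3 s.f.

The hole lies 45° from the dip direction, so the down-dip offset is 50 × cos 45° = 35.36 m.
Depth = down-dip offset × tan(dip) = 35.36 × tan 48° = 35.36 × 1.1106
Depth = 39.27 m

39.3 m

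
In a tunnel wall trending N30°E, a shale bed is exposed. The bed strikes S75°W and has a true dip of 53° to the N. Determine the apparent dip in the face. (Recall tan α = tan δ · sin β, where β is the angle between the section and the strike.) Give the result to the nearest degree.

43°

The strike is S75°W and the section trends N30°E; the acute angle between them is β = 45°.
tan α = tan 53° × sin 45° = 1.3270 × 0.7071 = 0.9384
α = arctan(0.9384) = 43.18°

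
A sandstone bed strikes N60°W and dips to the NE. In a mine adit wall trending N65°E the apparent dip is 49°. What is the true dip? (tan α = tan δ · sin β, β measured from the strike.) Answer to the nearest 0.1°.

54.5°

The section is 55° from the strike.
tan δ = tan α / sin β = tan 49° / sin 55° = 1.1504 / 0.8192 = 1.4043
δ = arctan(1.4043) = 54.55°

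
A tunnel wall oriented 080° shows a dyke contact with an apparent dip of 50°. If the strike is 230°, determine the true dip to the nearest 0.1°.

67.2°

β = acute angle between strike 230° and section 080° = 30°.
tan(true dip) = tan 50° / sin 30° = 2.3835
true dip = arctan 2.3835 = 67.24°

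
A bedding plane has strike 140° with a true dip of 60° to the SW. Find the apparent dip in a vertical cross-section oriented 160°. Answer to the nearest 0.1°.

The strike is 140° and the section trends 160°; the acute angle between them is β = 20°.
tan α = tan 60° × sin 20° = 1.7321 × 0.3420 = 0.5924
α = arctan(0.5924) = 30.64°

30.6°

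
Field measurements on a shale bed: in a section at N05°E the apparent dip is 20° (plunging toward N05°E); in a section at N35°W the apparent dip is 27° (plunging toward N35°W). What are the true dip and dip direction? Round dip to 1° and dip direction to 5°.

true dip 27°, dip direction 320°

Represent each trace as a vector plunging at its apparent dip toward its trend (east-north-up frame): v₁ = (0.082, 0.936, -0.342), v₂ = (-0.511, 0.730, -0.454).
The plane normal is n = v₁ × v₂ ∝ (-0.175, 0.212, 0.538).
True dip = arccos(n_z / |n|) = arccos(0.8904) = 27.1°.
The horizontal component of n points toward azimuth atan2(n_x, n_y) = 320°, the dip direction.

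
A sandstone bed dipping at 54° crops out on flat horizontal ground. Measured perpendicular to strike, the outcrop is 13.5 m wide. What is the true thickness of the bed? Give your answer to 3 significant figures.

10.9 m

True thickness t = w · sin(dip) = 13.5 × sin 54°
t = 13.5 × 0.8090 = 10.922 m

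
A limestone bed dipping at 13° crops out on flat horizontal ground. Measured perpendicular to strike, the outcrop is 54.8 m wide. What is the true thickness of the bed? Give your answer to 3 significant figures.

True thickness t = w · sin(dip) = 54.8 × sin 13°
t = 54.8 × 0.2250 = 12.327 m

12.3 m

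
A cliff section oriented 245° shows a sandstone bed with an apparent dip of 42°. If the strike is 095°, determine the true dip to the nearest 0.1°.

β = acute angle between strike 095° and section 245° = 30°.
tan(true dip) = tan 42° / sin 30° = 1.8008
δ = arctan(1.8008) = 60.96°

61.0°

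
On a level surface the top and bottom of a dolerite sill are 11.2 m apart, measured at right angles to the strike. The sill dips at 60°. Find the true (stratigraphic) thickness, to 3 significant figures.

True thickness t = w · sin(dip) = 11.2 × sin 60°
t = 11.2 × 0.8660 = 9.699 m

9.70 m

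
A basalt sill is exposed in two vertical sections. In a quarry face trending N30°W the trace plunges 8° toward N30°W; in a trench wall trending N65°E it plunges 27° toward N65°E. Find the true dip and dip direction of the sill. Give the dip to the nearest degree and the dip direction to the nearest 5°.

true dip 28°, dip direction 045°

Represent each trace as a vector plunging at its apparent dip toward its trend (east-north-up frame): v₁ = (-0.495, 0.858, -0.139), v₂ = (0.808, 0.377, -0.454).
n = v₁ × v₂ = (0.337, 0.337, 0.879) (taken with n_z > 0).
Dip δ = arctan(|n_h|/n_z) = arctan(0.477/0.879) = 28.5°.
The horizontal component of n points toward azimuth atan2(n_x, n_y) = 45°, the dip direction.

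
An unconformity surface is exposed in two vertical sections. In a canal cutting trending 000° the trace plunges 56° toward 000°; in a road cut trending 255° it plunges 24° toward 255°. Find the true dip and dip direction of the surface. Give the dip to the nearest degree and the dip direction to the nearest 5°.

true dip 60°, dip direction 330°

The two traces are lines in the plane: v₁ = (sin 0°·cos 56°, cos 0°·cos 56°, −sin 56°), v₂ = (sin 255°·cos 24°, cos 255°·cos 24°, −sin 24°).
n = v₁ × v₂ = (-0.423, 0.732, 0.493) (taken with n_z > 0).
True dip = arccos(n_z / |n|) = arccos(0.5041) = 59.7°.
Dip direction = azimuth of (n_x, n_y) = atan2(-0.423, 0.732) = 330°.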